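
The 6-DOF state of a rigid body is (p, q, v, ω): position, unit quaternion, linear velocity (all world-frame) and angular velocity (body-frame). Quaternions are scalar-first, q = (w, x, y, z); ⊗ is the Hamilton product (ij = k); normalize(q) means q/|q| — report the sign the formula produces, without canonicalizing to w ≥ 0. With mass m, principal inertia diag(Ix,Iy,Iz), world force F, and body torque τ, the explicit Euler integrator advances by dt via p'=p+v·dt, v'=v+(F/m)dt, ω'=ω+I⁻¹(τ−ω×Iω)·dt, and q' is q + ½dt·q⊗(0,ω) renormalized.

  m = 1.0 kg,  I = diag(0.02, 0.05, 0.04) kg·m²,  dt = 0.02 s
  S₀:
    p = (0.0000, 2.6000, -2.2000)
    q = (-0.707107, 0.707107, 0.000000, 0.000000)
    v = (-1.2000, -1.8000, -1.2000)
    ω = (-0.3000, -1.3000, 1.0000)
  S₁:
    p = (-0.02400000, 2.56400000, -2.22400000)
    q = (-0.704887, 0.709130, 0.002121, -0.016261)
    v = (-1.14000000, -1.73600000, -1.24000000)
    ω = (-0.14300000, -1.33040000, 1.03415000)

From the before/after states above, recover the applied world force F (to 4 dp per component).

velocity change Δv = (0.06000000, 0.06400000, -0.04000000)
m·(v₁−v₀)/dt = (3.0000, 3.2000, -2.0000)

F = (3.0000, 3.2000, -2.0000)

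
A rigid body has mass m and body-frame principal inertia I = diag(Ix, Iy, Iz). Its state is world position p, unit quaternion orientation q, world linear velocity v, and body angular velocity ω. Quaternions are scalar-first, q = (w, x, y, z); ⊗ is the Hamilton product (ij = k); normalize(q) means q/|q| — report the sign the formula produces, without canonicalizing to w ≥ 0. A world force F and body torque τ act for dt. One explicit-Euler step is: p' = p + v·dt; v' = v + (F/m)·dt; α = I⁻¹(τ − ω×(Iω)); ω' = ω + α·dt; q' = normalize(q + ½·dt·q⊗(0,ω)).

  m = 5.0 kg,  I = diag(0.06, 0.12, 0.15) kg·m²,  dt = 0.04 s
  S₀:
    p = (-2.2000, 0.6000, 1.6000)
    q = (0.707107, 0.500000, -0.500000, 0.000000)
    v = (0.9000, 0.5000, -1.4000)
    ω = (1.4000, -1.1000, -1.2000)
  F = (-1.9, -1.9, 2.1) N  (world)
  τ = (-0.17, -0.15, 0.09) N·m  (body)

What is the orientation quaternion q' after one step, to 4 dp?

q' = (0.6815, 0.5313, -0.5031, -0.0140)

2q̇ = q⊗(0,ω) = (-1.2500000, 1.5899498, -0.1778177, -0.6985284)
updated quaternion q' = (0.6815, 0.5313, -0.5031, -0.0140)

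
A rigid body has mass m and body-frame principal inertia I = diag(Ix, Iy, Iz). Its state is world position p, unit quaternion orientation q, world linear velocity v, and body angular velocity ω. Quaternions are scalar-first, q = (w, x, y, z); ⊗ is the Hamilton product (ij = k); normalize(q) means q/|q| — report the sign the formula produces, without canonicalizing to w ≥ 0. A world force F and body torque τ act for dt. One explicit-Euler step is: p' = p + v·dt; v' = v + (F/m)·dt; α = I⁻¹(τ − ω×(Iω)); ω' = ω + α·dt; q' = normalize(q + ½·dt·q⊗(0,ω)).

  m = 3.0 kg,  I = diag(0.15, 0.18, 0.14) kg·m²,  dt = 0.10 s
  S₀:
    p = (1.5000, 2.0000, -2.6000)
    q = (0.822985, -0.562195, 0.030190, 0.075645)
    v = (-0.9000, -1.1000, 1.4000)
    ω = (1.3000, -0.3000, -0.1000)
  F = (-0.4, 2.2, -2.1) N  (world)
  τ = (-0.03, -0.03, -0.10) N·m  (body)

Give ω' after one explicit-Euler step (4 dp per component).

ω' = (1.2808, -0.3159, -0.1631)

precession coupling ω×(Iω) = (-0.0012, -0.0013, -0.0117)
α = I⁻¹(τ − ω×Iω) = (-0.1920, -0.1594, -0.6307)
ω' = ω + α·dt = (1.2808, -0.3159, -0.1631)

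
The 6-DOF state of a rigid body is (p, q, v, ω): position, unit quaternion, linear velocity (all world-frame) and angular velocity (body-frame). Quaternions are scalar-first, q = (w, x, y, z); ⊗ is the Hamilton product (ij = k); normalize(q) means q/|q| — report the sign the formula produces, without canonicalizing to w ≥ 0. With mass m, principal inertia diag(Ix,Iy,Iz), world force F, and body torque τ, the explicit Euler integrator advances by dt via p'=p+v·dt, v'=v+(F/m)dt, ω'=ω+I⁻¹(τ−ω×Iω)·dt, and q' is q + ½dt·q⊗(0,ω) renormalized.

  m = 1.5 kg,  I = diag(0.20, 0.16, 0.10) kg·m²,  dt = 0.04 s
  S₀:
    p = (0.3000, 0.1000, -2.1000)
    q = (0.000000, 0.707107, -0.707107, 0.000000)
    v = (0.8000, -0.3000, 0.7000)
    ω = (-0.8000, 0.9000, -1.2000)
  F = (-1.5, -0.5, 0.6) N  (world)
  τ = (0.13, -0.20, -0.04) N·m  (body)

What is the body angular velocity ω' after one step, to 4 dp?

ω' = (-0.7870, 0.8260, -1.2275)

precession coupling ω×(Iω) = (0.0648, 0.0960, 0.0288)
α = I⁻¹(τ − ω×Iω) = (0.3260, -1.8500, -0.6880)
ω' = ω + α·dt = (-0.7870, 0.8260, -1.2275)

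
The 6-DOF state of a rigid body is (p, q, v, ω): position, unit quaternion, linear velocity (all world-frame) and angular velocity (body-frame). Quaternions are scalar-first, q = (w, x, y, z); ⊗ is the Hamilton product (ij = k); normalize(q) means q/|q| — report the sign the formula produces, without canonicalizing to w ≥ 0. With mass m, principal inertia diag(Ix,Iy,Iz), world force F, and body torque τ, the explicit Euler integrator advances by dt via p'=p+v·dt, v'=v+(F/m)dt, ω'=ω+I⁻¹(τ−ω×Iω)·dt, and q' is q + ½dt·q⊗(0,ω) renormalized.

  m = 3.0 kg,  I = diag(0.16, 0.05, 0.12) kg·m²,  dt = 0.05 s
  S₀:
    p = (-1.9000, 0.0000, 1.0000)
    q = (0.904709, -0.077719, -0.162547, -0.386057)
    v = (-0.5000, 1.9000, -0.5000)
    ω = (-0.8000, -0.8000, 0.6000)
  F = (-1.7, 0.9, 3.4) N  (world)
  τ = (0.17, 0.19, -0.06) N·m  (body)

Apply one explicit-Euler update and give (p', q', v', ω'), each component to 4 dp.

p' = (-1.9250, 0.0950, 0.9750)
q' = (0.9052, -0.1059, -0.1717, -0.3740)
v' = (-0.5283, 1.9150, -0.4433)
ω' = (-0.7364, -0.5908, 0.6043)

(τ − ω×Iω)/I = (1.2725, 4.1840, 0.0867)
new body rate ω' = (-0.7364, -0.5908, 0.6043)
2q̇ = q⊗(0,ω) = (0.0394214, -1.1301410, -0.3682902, 0.4749630)
q + ½dt·q⊗(0,ω), renormalized = (0.9052, -0.1059, -0.1717, -0.3740)
a = (-0.5667, 0.3000, 1.1333)
new position p' = (-1.9250, 0.0950, 0.9750)
new velocity v' = (-0.5283, 1.9150, -0.4433)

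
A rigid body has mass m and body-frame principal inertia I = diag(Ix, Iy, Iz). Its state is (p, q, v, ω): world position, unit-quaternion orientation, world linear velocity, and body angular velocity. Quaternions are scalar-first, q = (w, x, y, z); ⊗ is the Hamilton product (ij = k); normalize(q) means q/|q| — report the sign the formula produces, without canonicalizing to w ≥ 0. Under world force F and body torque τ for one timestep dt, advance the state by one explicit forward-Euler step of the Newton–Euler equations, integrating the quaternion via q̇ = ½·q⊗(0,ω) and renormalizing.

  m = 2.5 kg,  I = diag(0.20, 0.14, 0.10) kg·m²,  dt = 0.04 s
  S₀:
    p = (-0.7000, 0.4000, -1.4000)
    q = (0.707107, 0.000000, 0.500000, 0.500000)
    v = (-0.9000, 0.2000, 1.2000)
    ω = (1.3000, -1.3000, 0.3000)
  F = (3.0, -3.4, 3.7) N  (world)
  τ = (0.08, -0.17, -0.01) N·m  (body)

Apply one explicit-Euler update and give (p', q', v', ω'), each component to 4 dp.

p' = p + v·dt = (-0.7360, 0.4080, -1.3520)
v + (F/m)dt = (-0.8520, 0.1456, 1.2592)
(τ − ω×Iω)/I = (0.3220, -1.4929, -1.1140)
ω' = ω + α·dt = (1.3129, -1.3597, 0.2554)
Hamilton product q⊗(0,ω) = (0.5000000, 1.7192391, -0.2692391, -0.4378679)
q + ½dt·q⊗(0,ω), renormalized = (0.7166, 0.0344, 0.4943, 0.4909)

p' = (-0.7360, 0.4080, -1.3520)
q' = (0.7166, 0.0344, 0.4943, 0.4909)
v' = (-0.8520, 0.1456, 1.2592)
ω' = (1.3129, -1.3597, 0.2554)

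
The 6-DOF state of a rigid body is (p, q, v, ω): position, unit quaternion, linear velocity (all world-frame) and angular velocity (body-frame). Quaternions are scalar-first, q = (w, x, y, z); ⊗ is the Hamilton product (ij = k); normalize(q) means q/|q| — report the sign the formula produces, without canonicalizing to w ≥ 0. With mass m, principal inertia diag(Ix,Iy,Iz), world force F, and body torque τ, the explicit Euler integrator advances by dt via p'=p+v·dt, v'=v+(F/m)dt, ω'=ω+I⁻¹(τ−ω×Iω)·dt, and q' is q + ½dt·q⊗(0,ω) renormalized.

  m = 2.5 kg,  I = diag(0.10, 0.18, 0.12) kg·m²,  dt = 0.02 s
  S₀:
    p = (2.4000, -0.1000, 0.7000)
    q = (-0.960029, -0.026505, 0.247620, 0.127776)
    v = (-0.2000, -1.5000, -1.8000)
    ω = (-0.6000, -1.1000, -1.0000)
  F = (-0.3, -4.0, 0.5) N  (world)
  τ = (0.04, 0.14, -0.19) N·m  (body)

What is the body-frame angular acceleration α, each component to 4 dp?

α = (1.0600, 0.8444, -2.0233)

ω×(Iω) gyroscopic = (-0.0660, -0.0120, 0.0528)
α = I⁻¹(τ − ω×Iω) = (1.0600, 0.8444, -2.0233)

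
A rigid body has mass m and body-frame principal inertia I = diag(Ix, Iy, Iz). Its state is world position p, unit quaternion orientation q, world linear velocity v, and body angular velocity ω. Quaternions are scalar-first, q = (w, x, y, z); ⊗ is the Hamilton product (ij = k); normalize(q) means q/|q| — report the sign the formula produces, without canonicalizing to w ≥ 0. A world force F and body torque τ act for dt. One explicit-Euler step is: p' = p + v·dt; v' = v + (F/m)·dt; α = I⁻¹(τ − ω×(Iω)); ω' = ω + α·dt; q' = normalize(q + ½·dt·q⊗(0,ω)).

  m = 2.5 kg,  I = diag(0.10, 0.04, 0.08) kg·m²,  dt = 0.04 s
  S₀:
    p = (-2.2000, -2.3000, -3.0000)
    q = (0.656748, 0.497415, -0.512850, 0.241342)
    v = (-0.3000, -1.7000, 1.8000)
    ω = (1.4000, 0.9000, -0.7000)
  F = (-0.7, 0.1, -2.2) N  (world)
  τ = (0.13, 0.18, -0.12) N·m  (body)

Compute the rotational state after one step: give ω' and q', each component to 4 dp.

ω×(Iω) gyroscopic = (-0.0252, -0.0196, -0.0756)
α = I⁻¹(τ − ω×Iω) = (1.5520, 4.9900, -0.5550)
ω + α·dt = (1.4621, 1.0996, -0.7222)
Hamilton product q⊗(0,ω) = (-0.0658766, 1.0612344, 1.2771425, 0.7059399)
q + ½dt·q⊗(0,ω), renormalized = (0.6550, 0.5183, -0.4870, 0.2553)

ω' = (1.4621, 1.0996, -0.7222)
q' = (0.6550, 0.5183, -0.4870, 0.2553)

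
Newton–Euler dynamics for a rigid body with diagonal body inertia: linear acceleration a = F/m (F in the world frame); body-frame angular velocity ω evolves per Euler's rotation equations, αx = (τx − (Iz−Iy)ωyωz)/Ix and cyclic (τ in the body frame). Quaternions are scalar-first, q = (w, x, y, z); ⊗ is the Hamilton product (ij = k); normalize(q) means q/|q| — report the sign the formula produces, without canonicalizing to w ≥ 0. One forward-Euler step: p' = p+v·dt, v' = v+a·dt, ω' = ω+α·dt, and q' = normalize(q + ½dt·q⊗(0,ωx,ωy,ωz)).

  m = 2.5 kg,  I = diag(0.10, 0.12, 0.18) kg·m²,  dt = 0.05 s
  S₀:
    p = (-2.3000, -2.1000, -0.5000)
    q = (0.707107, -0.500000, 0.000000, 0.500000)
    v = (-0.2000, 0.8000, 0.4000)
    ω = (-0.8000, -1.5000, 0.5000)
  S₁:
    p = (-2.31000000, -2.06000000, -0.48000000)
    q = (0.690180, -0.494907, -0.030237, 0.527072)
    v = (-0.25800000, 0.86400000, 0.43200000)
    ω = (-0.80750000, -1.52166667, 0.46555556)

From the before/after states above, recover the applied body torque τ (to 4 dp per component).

rate change Δω = (-0.00750000, -0.02166667, -0.03444444)
precession coupling = (-0.0450, 0.0320, 0.0240)
τ = I·(Δω/dt) + ω₀×(Iω₀) = (-0.0600, -0.0200, -0.1000)

τ = (-0.0600, -0.0200, -0.1000)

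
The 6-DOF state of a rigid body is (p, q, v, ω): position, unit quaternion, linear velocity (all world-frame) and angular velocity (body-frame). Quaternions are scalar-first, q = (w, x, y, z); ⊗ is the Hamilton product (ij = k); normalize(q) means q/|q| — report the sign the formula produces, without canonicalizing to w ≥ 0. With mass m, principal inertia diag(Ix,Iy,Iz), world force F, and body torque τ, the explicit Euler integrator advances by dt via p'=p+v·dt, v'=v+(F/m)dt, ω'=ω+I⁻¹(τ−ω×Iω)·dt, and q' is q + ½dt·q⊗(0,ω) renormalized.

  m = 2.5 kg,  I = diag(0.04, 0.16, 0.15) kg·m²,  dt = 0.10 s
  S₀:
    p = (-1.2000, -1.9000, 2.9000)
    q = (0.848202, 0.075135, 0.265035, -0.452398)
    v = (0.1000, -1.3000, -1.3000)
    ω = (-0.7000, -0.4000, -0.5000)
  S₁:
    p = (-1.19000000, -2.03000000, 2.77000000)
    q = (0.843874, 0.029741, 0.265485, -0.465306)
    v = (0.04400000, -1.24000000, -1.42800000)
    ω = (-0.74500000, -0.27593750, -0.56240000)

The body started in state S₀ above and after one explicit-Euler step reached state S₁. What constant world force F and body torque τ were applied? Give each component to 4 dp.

F = (-1.4000, 1.5000, -3.2000)
τ = (-0.0200, 0.1600, -0.0600)

Δv = v₁−v₀ = (-0.05600000, 0.06000000, -0.12800000)
applied force F = (-1.4000, 1.5000, -3.2000)
Δω = ω₁−ω₀ = (-0.04500000, 0.12406250, -0.06240000)
gyro term ω₀×Iω₀ = (-0.0020, -0.0385, 0.0336)
applied torque τ = (-0.0200, 0.1600, -0.0600)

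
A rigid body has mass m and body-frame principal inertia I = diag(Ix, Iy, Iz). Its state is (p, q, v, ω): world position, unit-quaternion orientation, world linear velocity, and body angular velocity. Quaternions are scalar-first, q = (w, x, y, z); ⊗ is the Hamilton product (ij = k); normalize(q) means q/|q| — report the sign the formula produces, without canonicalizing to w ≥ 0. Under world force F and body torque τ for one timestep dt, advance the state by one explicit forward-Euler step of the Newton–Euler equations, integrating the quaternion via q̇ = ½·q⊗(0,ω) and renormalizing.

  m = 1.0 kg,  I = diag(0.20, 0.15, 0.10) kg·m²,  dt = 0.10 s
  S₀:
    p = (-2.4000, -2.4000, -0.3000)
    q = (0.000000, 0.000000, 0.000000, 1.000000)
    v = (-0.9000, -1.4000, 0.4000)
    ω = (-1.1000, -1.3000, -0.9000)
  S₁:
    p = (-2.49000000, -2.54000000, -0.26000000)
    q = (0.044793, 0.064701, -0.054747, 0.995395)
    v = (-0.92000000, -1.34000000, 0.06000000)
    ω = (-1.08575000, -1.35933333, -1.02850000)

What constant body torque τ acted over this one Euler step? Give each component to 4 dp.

τ = (-0.0300, 0.0100, -0.2000)

Δω = ω₁−ω₀ = (0.01425000, -0.05933333, -0.12850000)
precession coupling = (-0.0585, 0.0990, -0.0715)
I·α + gyro = (-0.0300, 0.0100, -0.2000)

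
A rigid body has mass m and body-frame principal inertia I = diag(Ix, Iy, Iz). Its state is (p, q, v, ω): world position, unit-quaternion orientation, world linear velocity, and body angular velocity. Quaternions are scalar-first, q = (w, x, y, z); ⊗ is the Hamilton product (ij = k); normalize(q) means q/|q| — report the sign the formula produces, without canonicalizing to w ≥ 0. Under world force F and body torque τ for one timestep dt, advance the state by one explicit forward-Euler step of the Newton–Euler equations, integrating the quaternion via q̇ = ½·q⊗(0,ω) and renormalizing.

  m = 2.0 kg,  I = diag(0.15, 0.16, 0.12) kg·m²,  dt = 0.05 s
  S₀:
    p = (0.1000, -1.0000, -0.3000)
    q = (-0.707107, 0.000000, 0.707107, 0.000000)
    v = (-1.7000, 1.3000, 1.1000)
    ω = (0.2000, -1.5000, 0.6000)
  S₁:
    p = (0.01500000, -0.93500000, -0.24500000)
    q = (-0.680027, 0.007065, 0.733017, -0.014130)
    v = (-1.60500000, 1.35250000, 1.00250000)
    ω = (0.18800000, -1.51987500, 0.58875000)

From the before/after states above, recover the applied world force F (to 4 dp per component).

F = (3.8000, 2.1000, -3.9000)

Δv = v₁−v₀ = (0.09500000, 0.05250000, -0.09750000)
applied force F = (3.8000, 2.1000, -3.9000)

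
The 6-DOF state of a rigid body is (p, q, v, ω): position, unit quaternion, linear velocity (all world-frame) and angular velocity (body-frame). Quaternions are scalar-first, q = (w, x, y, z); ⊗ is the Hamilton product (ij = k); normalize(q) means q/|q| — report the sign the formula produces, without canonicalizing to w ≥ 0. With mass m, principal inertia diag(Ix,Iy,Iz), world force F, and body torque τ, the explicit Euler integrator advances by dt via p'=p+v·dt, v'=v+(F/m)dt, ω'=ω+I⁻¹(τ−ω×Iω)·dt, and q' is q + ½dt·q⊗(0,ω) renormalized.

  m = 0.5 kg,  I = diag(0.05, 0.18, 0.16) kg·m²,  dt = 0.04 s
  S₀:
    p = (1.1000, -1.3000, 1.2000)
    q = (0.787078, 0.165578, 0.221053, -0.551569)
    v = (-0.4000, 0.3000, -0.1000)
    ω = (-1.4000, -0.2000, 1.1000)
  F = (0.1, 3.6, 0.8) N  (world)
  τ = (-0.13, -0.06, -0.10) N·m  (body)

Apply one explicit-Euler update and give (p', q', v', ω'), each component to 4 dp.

gyro term ω×Iω = (0.0044, 0.1694, 0.0364)
(τ − ω×Iω)/I = (-2.6880, -1.2744, -0.8525)
ω' = ω + α·dt = (-1.5075, -0.2510, 1.0659)
q⊗(0,ω) = (0.8827457, -0.9690647, 0.4326452, 1.1421444)
q' = normalize(q + ½dt·q⊗(0,ω)) = (0.8042, 0.1461, 0.2296, -0.5284)
p' = p + v·dt = (1.0840, -1.2880, 1.1960)
v' = v + a·dt = (-0.3920, 0.5880, -0.0360)

p' = (1.0840, -1.2880, 1.1960)
q' = (0.8042, 0.1461, 0.2296, -0.5284)
v' = (-0.3920, 0.5880, -0.0360)
ω' = (-1.5075, -0.2510, 1.0659)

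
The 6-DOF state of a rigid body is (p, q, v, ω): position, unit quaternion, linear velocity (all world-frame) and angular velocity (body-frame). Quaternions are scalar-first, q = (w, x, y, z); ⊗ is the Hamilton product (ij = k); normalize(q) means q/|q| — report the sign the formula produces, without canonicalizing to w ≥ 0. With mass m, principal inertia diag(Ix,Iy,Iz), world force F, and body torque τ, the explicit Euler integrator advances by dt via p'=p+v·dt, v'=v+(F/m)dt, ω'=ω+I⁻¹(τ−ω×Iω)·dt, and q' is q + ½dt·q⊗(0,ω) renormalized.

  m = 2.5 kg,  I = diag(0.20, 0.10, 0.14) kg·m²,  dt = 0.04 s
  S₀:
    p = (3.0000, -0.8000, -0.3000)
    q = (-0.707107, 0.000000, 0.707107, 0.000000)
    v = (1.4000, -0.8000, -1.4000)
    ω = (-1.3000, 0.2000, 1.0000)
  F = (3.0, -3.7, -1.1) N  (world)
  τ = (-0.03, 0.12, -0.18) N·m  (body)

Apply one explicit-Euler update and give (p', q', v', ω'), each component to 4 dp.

p' = (3.0560, -0.8320, -0.3560)
q' = (-0.7095, 0.0325, 0.7039, 0.0042)
v' = (1.4480, -0.8592, -1.4176)
ω' = (-1.3076, 0.2792, 0.9411)

p' = p + v·dt = (3.0560, -0.8320, -0.3560)
new velocity v' = (1.4480, -0.8592, -1.4176)
(τ − ω×Iω)/I = (-0.1900, 1.9800, -1.4714)
ω + α·dt = (-1.3076, 0.2792, 0.9411)
Hamilton product q⊗(0,ω) = (-0.1414214, 1.6263461, -0.1414214, 0.2121321)
q + ½dt·q⊗(0,ω), renormalized = (-0.7095, 0.0325, 0.7039, 0.0042)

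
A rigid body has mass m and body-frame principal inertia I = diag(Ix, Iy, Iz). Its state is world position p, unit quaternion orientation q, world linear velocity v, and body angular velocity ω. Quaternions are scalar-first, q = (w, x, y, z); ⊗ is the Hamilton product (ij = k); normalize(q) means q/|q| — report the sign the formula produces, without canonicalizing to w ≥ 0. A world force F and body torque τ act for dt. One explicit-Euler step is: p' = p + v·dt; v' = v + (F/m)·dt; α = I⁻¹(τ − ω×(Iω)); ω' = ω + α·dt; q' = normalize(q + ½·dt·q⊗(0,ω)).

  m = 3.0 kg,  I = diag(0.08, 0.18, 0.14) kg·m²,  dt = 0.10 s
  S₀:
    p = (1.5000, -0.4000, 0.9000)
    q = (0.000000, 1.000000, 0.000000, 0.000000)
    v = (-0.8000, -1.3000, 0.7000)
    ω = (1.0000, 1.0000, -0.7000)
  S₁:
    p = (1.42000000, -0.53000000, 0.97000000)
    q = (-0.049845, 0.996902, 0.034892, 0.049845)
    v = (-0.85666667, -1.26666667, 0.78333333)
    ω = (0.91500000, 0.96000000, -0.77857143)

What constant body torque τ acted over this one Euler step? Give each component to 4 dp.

τ = (-0.0400, -0.0300, -0.0100)

ω₁ − ω₀ = (-0.08500000, -0.04000000, -0.07857143)
applied torque τ = (-0.0400, -0.0300, -0.0100)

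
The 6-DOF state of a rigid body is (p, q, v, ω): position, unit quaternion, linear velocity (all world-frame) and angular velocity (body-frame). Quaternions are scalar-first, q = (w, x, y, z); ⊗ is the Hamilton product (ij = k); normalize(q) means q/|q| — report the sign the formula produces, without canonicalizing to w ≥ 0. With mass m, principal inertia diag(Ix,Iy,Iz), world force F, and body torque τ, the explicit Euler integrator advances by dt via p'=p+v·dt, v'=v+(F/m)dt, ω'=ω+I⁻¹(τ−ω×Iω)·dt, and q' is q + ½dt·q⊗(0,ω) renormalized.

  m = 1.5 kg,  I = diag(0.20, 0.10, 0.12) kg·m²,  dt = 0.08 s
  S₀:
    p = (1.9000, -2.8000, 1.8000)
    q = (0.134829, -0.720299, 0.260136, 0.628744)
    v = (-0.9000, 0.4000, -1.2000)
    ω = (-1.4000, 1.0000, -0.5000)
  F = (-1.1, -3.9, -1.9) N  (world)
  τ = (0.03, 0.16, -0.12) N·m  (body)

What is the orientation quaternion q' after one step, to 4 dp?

q⊗(0,ω) = (-0.9541826, -0.9475726, -1.1055621, -0.4235231)
q + ½dt·q⊗(0,ω), renormalized = (0.0964, -0.7563, 0.2154, 0.6102)

q' = (0.0964, -0.7563, 0.2154, 0.6102)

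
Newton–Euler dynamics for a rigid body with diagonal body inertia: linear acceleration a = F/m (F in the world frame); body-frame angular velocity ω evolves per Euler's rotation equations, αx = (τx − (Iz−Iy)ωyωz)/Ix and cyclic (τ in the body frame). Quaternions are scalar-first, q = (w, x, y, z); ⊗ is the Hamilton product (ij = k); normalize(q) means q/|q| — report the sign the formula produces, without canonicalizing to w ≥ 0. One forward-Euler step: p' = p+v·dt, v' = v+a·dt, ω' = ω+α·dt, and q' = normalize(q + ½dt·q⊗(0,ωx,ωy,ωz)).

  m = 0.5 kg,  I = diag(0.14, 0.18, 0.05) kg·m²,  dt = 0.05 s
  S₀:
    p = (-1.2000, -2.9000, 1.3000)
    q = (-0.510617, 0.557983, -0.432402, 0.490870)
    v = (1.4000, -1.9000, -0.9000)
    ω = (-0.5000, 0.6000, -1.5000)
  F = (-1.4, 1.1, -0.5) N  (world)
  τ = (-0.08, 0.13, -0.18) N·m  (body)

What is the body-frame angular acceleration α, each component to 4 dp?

α = (-1.4071, 0.3472, -3.3600)

ω×(Iω) gyroscopic = (0.1170, 0.0675, -0.0120)
α = I⁻¹(τ − ω×Iω) = (-1.4071, 0.3472, -3.3600)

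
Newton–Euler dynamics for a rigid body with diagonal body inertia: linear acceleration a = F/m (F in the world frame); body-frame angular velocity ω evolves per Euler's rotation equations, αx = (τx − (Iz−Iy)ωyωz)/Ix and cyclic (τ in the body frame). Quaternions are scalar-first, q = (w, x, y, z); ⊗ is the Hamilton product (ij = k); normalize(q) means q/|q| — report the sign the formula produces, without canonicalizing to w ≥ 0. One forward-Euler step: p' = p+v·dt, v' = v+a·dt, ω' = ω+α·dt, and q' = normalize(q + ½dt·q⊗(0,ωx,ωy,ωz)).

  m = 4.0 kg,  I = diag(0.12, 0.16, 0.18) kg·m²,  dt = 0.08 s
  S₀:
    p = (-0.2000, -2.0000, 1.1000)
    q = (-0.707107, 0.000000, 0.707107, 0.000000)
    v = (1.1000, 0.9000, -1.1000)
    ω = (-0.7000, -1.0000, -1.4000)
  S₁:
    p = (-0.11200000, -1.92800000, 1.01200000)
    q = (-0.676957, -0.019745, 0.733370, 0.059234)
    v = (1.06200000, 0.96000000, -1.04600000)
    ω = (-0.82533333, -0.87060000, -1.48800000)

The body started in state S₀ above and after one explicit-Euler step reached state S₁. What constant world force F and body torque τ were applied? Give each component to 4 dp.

F = (-1.9000, 3.0000, 2.7000)
τ = (-0.1600, 0.2000, -0.1700)

Δv = v₁−v₀ = (-0.03800000, 0.06000000, 0.05400000)
m·(v₁−v₀)/dt = (-1.9000, 3.0000, 2.7000)
rate change Δω = (-0.12533333, 0.12940000, -0.08800000)
I·α + gyro = (-0.1600, 0.2000, -0.1700)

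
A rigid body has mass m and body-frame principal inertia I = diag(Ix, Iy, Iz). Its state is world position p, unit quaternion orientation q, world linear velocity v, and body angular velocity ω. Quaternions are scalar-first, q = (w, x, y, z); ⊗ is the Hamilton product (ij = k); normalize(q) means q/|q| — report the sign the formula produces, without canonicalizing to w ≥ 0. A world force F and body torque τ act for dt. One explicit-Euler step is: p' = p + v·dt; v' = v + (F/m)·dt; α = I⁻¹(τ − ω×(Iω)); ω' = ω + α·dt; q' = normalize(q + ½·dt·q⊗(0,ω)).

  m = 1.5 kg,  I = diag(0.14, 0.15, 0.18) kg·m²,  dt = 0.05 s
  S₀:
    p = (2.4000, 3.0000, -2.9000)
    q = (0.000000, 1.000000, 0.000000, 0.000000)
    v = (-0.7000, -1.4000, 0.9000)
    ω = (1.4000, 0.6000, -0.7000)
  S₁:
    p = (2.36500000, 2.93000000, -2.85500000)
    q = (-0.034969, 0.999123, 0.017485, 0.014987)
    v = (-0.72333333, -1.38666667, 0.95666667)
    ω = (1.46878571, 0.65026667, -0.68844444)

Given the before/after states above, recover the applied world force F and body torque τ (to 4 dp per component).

Δv = v₁−v₀ = (-0.02333333, 0.01333333, 0.05666667)
applied force F = (-0.7000, 0.4000, 1.7000)
ω₁ − ω₀ = (0.06878571, 0.05026667, 0.01155556)
applied torque τ = (0.1800, 0.1900, 0.0500)

F = (-0.7000, 0.4000, 1.7000)
τ = (0.1800, 0.1900, 0.0500)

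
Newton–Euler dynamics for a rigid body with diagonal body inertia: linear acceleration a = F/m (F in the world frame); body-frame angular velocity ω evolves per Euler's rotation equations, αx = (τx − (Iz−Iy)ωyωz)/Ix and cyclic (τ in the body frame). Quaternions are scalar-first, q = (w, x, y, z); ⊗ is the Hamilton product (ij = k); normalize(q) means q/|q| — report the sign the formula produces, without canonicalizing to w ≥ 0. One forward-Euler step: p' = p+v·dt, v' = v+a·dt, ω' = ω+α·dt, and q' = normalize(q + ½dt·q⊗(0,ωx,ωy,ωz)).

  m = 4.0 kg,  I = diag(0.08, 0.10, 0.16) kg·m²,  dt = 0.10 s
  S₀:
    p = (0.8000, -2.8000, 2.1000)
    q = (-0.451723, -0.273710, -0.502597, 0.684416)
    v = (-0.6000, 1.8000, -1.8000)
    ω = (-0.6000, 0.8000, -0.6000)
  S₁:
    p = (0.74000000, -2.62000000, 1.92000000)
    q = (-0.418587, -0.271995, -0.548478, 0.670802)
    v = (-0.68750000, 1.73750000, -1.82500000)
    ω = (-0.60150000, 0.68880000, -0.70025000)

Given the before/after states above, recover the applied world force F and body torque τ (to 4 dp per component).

F = (-3.5000, -2.5000, -1.0000)
τ = (-0.0300, -0.1400, -0.1700)

ω₁ − ω₀ = (-0.00150000, -0.11120000, -0.10025000)
τ = I·(Δω/dt) + ω₀×(Iω₀) = (-0.0300, -0.1400, -0.1700)
v₁ − v₀ = (-0.08750000, -0.06250000, -0.02500000)
F = m·Δv/dt = (-3.5000, -2.5000, -1.0000)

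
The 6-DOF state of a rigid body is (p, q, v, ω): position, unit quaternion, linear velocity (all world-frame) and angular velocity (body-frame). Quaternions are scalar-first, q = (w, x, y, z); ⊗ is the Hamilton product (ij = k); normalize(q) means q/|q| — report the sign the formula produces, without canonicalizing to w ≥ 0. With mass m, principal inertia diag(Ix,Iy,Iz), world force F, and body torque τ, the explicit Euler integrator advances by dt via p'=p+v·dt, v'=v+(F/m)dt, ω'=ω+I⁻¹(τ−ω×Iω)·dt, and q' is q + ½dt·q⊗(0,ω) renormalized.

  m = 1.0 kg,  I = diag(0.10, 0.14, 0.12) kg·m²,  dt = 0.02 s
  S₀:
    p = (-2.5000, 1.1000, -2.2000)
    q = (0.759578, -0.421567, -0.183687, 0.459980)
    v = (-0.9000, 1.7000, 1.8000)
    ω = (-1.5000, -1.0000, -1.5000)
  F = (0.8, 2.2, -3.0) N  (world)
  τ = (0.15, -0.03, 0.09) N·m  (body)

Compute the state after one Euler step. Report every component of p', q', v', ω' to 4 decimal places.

a = F/m = (0.8000, 2.2000, -3.0000)
new position p' = (-2.5180, 1.1340, -2.1640)
new velocity v' = (-0.8840, 1.7440, 1.7400)
ω×(Iω) gyroscopic = (-0.0300, -0.0450, 0.0600)
angular accel α = (1.8000, 0.1071, 0.2500)
new body rate ω' = (-1.4640, -0.9979, -1.4950)
q⊗(0,ω) = (-0.1260675, -0.4038565, -2.0818985, -0.9933305)
q + ½dt·q⊗(0,ω), renormalized = (0.7581, -0.4255, -0.2044, 0.4499)

p' = (-2.5180, 1.1340, -2.1640)
q' = (0.7581, -0.4255, -0.2044, 0.4499)
v' = (-0.8840, 1.7440, 1.7400)
ω' = (-1.4640, -0.9979, -1.4950)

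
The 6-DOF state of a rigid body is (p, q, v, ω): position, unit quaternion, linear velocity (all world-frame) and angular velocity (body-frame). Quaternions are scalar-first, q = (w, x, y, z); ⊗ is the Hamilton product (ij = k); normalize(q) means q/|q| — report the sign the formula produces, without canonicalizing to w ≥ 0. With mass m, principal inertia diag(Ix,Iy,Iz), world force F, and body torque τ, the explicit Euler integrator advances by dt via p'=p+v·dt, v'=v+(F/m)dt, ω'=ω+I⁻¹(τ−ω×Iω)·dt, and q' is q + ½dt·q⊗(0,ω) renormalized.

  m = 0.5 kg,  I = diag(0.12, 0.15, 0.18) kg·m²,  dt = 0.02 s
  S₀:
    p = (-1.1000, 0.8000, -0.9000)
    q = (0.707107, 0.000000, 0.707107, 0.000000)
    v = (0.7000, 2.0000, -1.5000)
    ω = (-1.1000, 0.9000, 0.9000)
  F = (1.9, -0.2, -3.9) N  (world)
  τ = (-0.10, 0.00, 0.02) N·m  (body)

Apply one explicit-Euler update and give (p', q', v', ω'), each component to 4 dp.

p' = (-1.0860, 0.8400, -0.9300)
q' = (0.7006, -0.0014, 0.7134, 0.0141)
v' = (0.7760, 1.9920, -1.6560)
ω' = (-1.1207, 0.8921, 0.9055)

ω×(Iω) gyroscopic = (0.0243, 0.0594, -0.0297)
α = I⁻¹(τ − ω×Iω) = (-1.0358, -0.3960, 0.2761)
new body rate ω' = (-1.1207, 0.8921, 0.9055)
q⊗(0,ω) = (-0.6363963, -0.1414214, 0.6363963, 1.4142140)
q' = normalize(q + ½dt·q⊗(0,ω)) = (0.7006, -0.0014, 0.7134, 0.0141)
p' = p + v·dt = (-1.0860, 0.8400, -0.9300)
v' = v + a·dt = (0.7760, 1.9920, -1.6560)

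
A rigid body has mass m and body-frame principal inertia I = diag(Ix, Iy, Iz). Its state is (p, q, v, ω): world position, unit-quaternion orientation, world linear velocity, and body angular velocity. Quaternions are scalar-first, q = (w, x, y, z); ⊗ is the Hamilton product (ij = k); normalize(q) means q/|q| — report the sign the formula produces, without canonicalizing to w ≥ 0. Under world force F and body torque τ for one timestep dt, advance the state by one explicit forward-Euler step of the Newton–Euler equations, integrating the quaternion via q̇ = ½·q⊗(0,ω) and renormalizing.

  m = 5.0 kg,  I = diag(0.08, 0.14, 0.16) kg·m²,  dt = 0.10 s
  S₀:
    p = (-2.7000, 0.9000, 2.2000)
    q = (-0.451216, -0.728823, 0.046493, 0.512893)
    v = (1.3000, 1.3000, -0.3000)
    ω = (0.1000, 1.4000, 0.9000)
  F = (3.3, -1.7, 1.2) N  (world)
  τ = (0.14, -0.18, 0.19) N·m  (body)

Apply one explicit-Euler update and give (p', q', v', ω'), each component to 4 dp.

a = F/m = (0.6600, -0.3400, 0.2400)
p + v·dt = (-2.5700, 1.0300, 2.1700)
v + (F/m)dt = (1.3660, 1.2660, -0.2760)
ω×(Iω) gyroscopic = (0.0252, -0.0072, 0.0084)
(τ − ω×Iω)/I = (1.4350, -1.2343, 1.1350)
ω' = ω + α·dt = (0.2435, 1.2766, 1.0135)
Hamilton product q⊗(0,ω) = (-0.4538116, -0.7213281, 0.0755276, -1.4310959)
q + ½dt·q⊗(0,ω), renormalized = (-0.4723, -0.7622, 0.0501, 0.4398)

p' = (-2.5700, 1.0300, 2.1700)
q' = (-0.4723, -0.7622, 0.0501, 0.4398)
v' = (1.3660, 1.2660, -0.2760)
ω' = (0.2435, 1.2766, 1.0135)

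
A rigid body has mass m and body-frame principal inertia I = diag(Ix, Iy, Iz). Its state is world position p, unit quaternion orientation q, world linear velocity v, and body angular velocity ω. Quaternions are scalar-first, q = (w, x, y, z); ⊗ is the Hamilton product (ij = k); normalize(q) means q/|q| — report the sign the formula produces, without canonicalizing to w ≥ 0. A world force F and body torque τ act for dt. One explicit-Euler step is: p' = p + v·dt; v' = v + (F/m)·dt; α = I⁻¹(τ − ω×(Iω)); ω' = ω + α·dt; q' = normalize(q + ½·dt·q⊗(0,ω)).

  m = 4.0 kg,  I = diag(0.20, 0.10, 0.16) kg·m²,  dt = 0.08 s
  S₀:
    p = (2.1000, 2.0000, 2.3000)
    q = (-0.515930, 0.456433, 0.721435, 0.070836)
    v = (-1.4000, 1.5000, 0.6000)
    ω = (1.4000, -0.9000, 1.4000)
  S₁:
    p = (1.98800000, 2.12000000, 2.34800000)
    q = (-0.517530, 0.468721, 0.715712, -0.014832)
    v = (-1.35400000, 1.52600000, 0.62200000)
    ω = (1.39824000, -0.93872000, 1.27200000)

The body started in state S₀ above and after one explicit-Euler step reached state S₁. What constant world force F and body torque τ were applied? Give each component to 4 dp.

F = (2.3000, 1.3000, 1.1000)
τ = (-0.0800, 0.0300, -0.1300)

ω₁ − ω₀ = (-0.00176000, -0.03872000, -0.12800000)
gyro term ω₀×Iω₀ = (-0.0756, 0.0784, 0.1260)
I·α + gyro = (-0.0800, 0.0300, -0.1300)
v₁ − v₀ = (0.04600000, 0.02600000, 0.02200000)
F = m·Δv/dt = (2.3000, 1.3000, 1.1000)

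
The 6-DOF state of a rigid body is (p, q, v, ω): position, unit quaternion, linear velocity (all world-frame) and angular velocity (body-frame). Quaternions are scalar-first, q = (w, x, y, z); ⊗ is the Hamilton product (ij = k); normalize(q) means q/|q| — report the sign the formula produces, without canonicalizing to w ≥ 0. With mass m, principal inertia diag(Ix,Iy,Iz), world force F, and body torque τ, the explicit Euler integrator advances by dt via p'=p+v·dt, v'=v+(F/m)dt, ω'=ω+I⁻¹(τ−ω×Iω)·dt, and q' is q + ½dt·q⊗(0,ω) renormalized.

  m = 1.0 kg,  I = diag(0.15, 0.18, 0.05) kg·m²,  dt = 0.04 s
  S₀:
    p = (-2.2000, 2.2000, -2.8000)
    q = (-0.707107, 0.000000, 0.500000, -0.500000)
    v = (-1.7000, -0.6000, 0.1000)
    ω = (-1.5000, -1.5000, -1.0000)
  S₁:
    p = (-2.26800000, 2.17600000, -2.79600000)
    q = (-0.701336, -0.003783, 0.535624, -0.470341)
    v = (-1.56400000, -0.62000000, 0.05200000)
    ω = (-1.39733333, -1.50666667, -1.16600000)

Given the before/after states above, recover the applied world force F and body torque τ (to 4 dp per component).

velocity change Δv = (0.13600000, -0.02000000, -0.04800000)
F = m·Δv/dt = (3.4000, -0.5000, -1.2000)
ω₁ − ω₀ = (0.10266667, -0.00666667, -0.16600000)
gyro term ω₀×Iω₀ = (-0.1950, 0.1500, 0.0675)
τ = I·(Δω/dt) + ω₀×(Iω₀) = (0.1900, 0.1200, -0.1400)

F = (3.4000, -0.5000, -1.2000)
τ = (0.1900, 0.1200, -0.1400)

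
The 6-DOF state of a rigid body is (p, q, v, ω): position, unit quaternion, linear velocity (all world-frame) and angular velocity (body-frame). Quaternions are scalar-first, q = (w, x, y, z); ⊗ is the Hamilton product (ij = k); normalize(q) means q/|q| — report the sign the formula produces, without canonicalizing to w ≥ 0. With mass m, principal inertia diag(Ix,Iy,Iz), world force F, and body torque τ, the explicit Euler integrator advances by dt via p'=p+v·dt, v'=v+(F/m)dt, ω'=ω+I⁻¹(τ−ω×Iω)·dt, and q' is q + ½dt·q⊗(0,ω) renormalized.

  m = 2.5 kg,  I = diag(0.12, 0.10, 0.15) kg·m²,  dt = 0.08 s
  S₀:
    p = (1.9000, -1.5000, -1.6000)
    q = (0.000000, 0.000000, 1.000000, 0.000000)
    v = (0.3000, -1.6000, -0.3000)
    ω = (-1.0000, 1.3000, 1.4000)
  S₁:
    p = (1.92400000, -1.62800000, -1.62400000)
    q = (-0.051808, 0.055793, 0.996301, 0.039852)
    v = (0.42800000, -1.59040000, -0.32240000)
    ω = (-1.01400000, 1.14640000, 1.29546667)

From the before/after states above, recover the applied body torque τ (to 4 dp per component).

τ = (0.0700, -0.1500, -0.1700)

rate change Δω = (-0.01400000, -0.15360000, -0.10453333)
applied torque τ = (0.0700, -0.1500, -0.1700)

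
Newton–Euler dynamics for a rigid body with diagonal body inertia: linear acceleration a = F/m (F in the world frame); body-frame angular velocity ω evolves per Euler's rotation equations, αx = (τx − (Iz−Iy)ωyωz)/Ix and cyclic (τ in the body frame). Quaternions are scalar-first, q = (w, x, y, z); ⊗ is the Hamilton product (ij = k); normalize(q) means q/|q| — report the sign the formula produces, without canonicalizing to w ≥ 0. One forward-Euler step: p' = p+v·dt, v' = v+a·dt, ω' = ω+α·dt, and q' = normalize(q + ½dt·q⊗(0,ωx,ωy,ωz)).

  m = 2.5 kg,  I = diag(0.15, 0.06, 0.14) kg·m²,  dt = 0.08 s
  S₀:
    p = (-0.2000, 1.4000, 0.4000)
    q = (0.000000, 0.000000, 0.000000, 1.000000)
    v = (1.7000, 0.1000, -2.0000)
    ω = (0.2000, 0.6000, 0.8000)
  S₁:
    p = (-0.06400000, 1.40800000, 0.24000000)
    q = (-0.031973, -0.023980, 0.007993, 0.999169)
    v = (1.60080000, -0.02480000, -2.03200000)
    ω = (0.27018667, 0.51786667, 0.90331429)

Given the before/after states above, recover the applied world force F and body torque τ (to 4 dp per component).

Δω = ω₁−ω₀ = (0.07018667, -0.08213333, 0.10331429)
ω₀×(Iω₀) = (0.0384, 0.0016, -0.0108)
I·α + gyro = (0.1700, -0.0600, 0.1700)
Δv = v₁−v₀ = (-0.09920000, -0.12480000, -0.03200000)
m·(v₁−v₀)/dt = (-3.1000, -3.9000, -1.0000)

F = (-3.1000, -3.9000, -1.0000)
τ = (0.1700, -0.0600, 0.1700)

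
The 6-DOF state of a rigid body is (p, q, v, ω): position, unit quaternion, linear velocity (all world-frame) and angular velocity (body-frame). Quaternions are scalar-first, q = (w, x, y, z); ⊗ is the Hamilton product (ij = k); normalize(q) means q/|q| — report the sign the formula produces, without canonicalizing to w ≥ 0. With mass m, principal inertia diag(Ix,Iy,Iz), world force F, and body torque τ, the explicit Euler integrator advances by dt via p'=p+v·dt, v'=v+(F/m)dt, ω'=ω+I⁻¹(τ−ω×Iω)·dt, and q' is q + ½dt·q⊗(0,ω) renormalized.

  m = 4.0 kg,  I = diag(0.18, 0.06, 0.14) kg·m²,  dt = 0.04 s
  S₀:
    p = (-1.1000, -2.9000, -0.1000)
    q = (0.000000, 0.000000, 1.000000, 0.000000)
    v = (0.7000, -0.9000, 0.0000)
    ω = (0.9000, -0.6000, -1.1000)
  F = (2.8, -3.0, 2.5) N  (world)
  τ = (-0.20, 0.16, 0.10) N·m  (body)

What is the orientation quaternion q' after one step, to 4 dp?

q' = (0.0120, -0.0220, 0.9995, -0.0180)

2q̇ = q⊗(0,ω) = (0.6000000, -1.1000000, 0.0000000, -0.9000000)
q' = normalize(q + ½dt·q⊗(0,ω)) = (0.0120, -0.0220, 0.9995, -0.0180)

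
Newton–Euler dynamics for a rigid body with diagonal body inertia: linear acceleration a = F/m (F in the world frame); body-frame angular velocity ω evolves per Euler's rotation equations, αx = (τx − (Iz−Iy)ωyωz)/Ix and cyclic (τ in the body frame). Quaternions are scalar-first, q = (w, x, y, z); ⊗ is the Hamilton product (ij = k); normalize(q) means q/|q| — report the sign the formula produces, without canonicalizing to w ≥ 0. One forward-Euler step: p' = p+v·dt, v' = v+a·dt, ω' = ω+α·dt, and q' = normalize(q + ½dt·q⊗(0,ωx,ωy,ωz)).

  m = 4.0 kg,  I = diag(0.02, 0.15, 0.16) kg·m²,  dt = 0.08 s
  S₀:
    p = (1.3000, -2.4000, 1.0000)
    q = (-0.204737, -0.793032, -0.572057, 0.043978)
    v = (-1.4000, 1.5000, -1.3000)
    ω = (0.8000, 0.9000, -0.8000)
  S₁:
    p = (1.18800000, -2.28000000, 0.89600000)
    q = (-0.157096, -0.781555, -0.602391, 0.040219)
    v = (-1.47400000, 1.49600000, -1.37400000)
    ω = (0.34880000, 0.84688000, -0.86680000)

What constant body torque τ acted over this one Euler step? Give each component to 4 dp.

τ = (-0.1200, -0.0100, -0.0400)

Δω = ω₁−ω₀ = (-0.45120000, -0.05312000, -0.06680000)
ω₀×(Iω₀) = (-0.0072, 0.0896, 0.0936)
I·α + gyro = (-0.1200, -0.0100, -0.0400)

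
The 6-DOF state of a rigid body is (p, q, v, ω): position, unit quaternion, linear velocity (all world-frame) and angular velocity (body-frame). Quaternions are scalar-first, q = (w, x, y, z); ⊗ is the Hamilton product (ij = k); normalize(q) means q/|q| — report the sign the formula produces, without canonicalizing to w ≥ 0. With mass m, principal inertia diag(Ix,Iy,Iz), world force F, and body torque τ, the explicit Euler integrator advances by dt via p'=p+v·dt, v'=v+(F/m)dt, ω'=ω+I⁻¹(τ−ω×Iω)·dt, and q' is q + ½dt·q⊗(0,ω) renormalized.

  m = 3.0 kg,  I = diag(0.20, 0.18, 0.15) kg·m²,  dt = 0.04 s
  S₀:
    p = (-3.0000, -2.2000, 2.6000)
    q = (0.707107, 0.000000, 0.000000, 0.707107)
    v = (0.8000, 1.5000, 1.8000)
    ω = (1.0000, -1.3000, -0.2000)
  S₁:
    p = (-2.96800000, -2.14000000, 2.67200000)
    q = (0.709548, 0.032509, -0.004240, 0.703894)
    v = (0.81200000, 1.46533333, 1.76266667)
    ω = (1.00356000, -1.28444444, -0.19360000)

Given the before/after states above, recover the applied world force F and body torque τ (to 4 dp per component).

velocity change Δv = (0.01200000, -0.03466667, -0.03733333)
F = m·Δv/dt = (0.9000, -2.6000, -2.8000)
rate change Δω = (0.00356000, 0.01555556, 0.00640000)
precession coupling = (-0.0078, -0.0100, 0.0260)
I·α + gyro = (0.0100, 0.0600, 0.0500)

F = (0.9000, -2.6000, -2.8000)
τ = (0.0100, 0.0600, 0.0500)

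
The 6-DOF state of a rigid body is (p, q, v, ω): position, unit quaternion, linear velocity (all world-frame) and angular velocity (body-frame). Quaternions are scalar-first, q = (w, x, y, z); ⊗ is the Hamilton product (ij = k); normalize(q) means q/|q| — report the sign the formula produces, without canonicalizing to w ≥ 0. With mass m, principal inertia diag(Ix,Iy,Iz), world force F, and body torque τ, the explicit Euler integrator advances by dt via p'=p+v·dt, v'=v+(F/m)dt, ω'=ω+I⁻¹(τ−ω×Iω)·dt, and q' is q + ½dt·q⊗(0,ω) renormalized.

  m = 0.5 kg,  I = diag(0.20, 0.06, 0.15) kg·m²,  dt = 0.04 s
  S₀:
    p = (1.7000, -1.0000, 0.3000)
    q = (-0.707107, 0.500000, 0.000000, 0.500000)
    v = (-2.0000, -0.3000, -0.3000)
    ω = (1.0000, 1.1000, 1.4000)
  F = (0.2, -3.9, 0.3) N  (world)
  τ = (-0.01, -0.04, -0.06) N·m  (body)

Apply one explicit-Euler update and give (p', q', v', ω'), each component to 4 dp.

p' = (1.6200, -1.0120, 0.2880)
q' = (-0.7305, 0.4745, -0.0195, 0.4908)
v' = (-1.9840, -0.6120, -0.2760)
ω' = (0.9703, 1.0267, 1.4251)

p + v·dt = (1.6200, -1.0120, 0.2880)
v + (F/m)dt = (-1.9840, -0.6120, -0.2760)
angular accel α = (-0.7430, -1.8333, 0.6267)
ω + α·dt = (0.9703, 1.0267, 1.4251)
Hamilton product q⊗(0,ω) = (-1.2000000, -1.2571070, -0.9778177, -0.4399498)
updated quaternion q' = (-0.7305, 0.4745, -0.0195, 0.4908)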